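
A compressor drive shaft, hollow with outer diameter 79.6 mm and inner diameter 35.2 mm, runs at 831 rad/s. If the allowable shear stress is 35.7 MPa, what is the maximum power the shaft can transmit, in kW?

2830 kW

J = π(d_o⁴ − d_i⁴)/32 = π(0.0796⁴ − 0.0352⁴)/32 = 3.791×10^-6 m⁴.
T_max = τ_allow·J/r = 3.57×10^7 × 3.791×10^-6 / 0.0398 = 3400 N·m.
ω = 831 rad/s, so P_max = T_max·ω = 2.826×10^6 W.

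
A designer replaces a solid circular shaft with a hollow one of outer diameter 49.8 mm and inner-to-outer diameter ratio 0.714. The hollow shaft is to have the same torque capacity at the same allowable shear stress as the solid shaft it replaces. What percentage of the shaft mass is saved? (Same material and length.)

40.1 %

Equal τ_max and T ⇒ the solid shaft needs d_s³ = d_o³(1−k⁴), so d_s = 49.8·(1−0.714⁴)^(1/3) = 45.05 mm.
Area ratio A_h/A_s = d_o²(1−k²)/d_s² = (1−k²)/(1−k⁴)^(2/3) = 0.5991.
Mass saving = 1 − 0.5991 = 40.1 %.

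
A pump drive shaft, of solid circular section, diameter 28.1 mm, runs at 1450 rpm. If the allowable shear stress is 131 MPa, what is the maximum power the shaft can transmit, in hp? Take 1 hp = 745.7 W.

116 hp

J = πd⁴/32 = π(0.0281)⁴/32 = 6.121×10^-8 m⁴.
T_max = τ_allow·J/r = 1.31×10^8 × 6.121×10^-8 / 0.0140 = 570.7 N·m.
ω = 2π·1450/60 = 151.8 rad/s, so P_max = T_max·ω = 8.666×10^4 W.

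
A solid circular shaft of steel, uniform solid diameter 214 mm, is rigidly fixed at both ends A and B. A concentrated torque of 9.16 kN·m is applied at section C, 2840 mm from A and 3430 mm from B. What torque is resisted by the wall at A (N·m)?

With uniform GJ and both ends fixed, compatibility θ_AC = θ_CB gives T_A·a = T_B·b, together with T_A + T_B = T₀.
T_A = T₀·b/(a+b) = 9160·3430/6270 = 5011 N·m; T_B = 4149 N·m.

5010 N·m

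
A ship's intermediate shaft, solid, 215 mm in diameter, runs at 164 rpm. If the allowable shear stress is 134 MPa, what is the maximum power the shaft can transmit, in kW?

4490 kW

J = πd⁴/32 = π(0.215)⁴/32 = 2.098×10^-4 m⁴.
T_max = τ_allow·J/r = 1.34×10^8 × 2.098×10^-4 / 0.107 = 261500 N·m.
ω = 2π·164/60 = 17.17 rad/s, so P_max = T_max·ω = 4.491×10^6 W.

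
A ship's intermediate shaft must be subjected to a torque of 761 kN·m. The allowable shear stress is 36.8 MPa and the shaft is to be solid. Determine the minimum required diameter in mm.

472 mm

For a solid shaft τ_max = 16T/(πd³), so d = (16T/(π τ_allow))^(1/3) = (16·761000/(π·3.68×10^7))^(1/3) = 0.4722 m.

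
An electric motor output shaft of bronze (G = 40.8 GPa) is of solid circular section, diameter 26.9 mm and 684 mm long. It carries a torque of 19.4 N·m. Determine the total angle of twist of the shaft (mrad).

J = πd⁴/32 = π(0.0269)⁴/32 = 5.141×10^-8 m⁴.
θ = T·L/(G·J) = 19.40 × 0.684 / (40.8×10⁹ × 5.141×10^-8) = 6.327×10^-3 rad.

6.33 mrad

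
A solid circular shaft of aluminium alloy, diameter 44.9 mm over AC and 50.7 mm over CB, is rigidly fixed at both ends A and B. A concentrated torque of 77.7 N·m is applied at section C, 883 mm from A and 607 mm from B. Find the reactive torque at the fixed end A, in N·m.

Compatibility: T_A·a/J_AC = T_B·b/J_CB with T_A + T_B = T₀.
J_AC = 3.99×10^-7 m⁴, J_CB = 6.49×10^-7 m⁴, so T_A = T₀·(J_AC/a)/((J_AC/a)+(J_CB/b)) = 23.09 N·m, T_B = 54.61 N·m.

23.1 N·m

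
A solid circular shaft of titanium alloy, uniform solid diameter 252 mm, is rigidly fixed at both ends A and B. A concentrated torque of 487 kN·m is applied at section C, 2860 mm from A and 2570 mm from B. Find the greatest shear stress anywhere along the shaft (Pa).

With uniform GJ and both ends fixed, compatibility θ_AC = θ_CB gives T_A·a = T_B·b, together with T_A + T_B = T₀.
T_A = T₀·b/(a+b) = 487000·2570/5430 = 230500 N·m; T_B = 256500 N·m.
τ in each portion: τ_AC = 7.34×10^7 Pa, τ_CB = 8.16×10^7 Pa; maximum is in CB.
τ_max = T_CB·r/J = 256500·0.126/3.96×10^-4 = 8.163×10^7 Pa.

8.16e7 Pa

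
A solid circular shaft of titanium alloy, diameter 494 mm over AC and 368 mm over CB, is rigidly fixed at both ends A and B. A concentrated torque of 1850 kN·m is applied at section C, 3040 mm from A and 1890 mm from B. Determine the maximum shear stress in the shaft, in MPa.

62.6 MPa

Compatibility: T_A·a/J_AC = T_B·b/J_CB with T_A + T_B = T₀.
J_AC = 5.85×10^-3 m⁴, J_CB = 1.80×10^-3 m⁴, so T_A = T₀·(J_AC/a)/((J_AC/a)+(J_CB/b)) = 1.237e6 N·m, T_B = 612800 N·m.
τ in each portion: τ_AC = 5.23×10^7 Pa, τ_CB = 6.26×10^7 Pa; maximum is in CB.
τ_max = T_CB·r/J = 612800·0.184/1.80×10^-3 = 6.263×10^7 Pa.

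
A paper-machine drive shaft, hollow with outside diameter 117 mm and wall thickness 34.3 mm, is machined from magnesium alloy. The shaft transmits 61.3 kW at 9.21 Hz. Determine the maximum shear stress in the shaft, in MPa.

ω = 2π·9.21 = 57.87 rad/s, so T = P/ω = 61.3×10³ / 57.87 = 1059 N·m.
J = π(d_o⁴ − d_i⁴)/32 = π(0.117⁴ − 0.0484⁴)/32 = 1.786×10^-5 m⁴.
τ_max = T·r/J = 1059 × 0.0585 / 1.786×10^-5 = 3.470×10^6 Pa.

3.47 MPa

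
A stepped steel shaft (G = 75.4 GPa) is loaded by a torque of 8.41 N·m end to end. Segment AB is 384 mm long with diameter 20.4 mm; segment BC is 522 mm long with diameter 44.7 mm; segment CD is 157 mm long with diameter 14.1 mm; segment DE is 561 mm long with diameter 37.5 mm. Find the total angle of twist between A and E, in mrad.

J_AB = π(0.0204)⁴/32 = 1.70×10^-8 m⁴; J_BC = π(0.0447)⁴/32 = 3.92×10^-7 m⁴; J_CD = π(0.0141)⁴/32 = 3.88×10^-9 m⁴; J_DE = π(0.0375)⁴/32 = 1.94×10^-7 m⁴.
θ = (T/G)·Σ L_i/J_i = (8.410/75.4×10⁹)·(0.384/1.70×10^-8 + 0.522/3.92×10^-7 + 0.157/3.88×10^-9 + 0.561/1.94×10^-7) = 7.503×10^-3 rad.

7.50 mrad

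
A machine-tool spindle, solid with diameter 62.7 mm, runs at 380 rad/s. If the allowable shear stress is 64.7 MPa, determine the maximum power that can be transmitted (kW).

1190 kW

J = πd⁴/32 = π(0.0627)⁴/32 = 1.517×10^-6 m⁴.
T_max = τ_allow·J/r = 6.47×10^7 × 1.517×10^-6 / 0.0314 = 3131 N·m.
ω = 380 rad/s, so P_max = T_max·ω = 1.190×10^6 W.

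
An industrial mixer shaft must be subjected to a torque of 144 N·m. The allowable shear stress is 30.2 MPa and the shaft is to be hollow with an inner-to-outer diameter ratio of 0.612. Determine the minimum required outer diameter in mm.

30.5 mm

For a hollow shaft with d_i/d_o = 0.612: τ_max = 16T/(π d_o³ (1−k⁴)), so d_o = [16T/(π τ_allow (1−k⁴))]^(1/3) = [16·144.0/(π·3.02×10^7·0.8597)]^(1/3) = 0.03045 m.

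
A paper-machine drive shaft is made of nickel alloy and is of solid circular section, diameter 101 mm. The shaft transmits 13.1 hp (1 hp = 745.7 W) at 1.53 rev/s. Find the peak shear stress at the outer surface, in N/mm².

5.02 N/mm²

ω = 2π·1.53 = 9.613 rad/s, so T = P/ω = 13.1×745.7 / 9.613 = 1016 N·m.
J = πd⁴/32 = π(0.101)⁴/32 = 1.022×10^-5 m⁴.
τ_max = T·r/J = 1016 × 0.0505 / 1.022×10^-5 = 5.023×10^6 Pa.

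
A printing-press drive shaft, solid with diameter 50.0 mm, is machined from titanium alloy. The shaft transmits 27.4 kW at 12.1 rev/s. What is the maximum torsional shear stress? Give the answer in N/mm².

ω = 2π·12.1 = 76.03 rad/s, so T = P/ω = 27.4×10³ / 76.03 = 360.4 N·m.
J = πd⁴/32 = π(0.0500)⁴/32 = 6.136×10^-7 m⁴.
τ_max = T·r/J = 360.4 × 0.0250 / 6.136×10^-7 = 1.468×10^7 Pa.

14.7 N/mm²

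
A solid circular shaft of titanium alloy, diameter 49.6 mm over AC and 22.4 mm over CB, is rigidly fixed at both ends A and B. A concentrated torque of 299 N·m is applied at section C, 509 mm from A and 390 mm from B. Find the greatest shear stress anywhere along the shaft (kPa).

Compatibility: T_A·a/J_AC = T_B·b/J_CB with T_A + T_B = T₀.
J_AC = 5.94×10^-7 m⁴, J_CB = 2.47×10^-8 m⁴, so T_A = T₀·(J_AC/a)/((J_AC/a)+(J_CB/b)) = 283.6 N·m, T_B = 15.40 N·m.
τ in each portion: τ_AC = 1.18×10^7 Pa, τ_CB = 6.98×10^6 Pa; maximum is in AC.
τ_max = T_AC·r/J = 283.6·0.0248/5.94×10^-7 = 1.184×10^7 Pa.

11800 kPa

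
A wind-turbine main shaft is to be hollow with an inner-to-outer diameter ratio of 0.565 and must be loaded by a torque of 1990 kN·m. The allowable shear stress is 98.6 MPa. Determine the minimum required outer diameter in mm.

486 mm

For a hollow shaft with d_i/d_o = 0.565: τ_max = 16T/(π d_o³ (1−k⁴)), so d_o = [16T/(π τ_allow (1−k⁴))]^(1/3) = [16·1.990e6/(π·9.86×10^7·0.8981)]^(1/3) = 0.4855 m.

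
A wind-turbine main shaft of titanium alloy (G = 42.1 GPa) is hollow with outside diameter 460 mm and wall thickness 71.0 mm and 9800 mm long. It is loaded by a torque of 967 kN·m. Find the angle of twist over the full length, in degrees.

J = π(d_o⁴ − d_i⁴)/32 = π(0.460⁴ − 0.318⁴)/32 = 3.392×10^-3 m⁴.
θ = T·L/(G·J) = 967000 × 9.80 / (42.1×10⁹ × 3.392×10^-3) = 0.06637 rad.

3.80°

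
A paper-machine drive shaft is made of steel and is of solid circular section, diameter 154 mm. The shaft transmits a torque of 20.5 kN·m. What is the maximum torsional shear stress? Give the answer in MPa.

28.6 MPa

J = πd⁴/32 = π(0.154)⁴/32 = 5.522×10^-5 m⁴.
τ_max = T·r/J = 20500 × 0.0770 / 5.522×10^-5 = 2.859×10^7 Pa.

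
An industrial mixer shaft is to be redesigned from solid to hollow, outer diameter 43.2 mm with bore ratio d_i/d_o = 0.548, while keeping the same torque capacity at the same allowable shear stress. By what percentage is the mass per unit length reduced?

25.5 %

Equal τ_max and T ⇒ the solid shaft needs d_s³ = d_o³(1−k⁴), so d_s = 43.2·(1−0.548⁴)^(1/3) = 41.86 mm.
Area ratio A_h/A_s = d_o²(1−k²)/d_s² = (1−k²)/(1−k⁴)^(2/3) = 0.7452.
Mass saving = 1 − 0.7452 = 25.5 %.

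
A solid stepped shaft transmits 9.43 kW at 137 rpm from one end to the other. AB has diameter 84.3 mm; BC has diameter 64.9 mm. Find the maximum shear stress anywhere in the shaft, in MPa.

ω = 2π·137/60 = 14.35 rad/s, so T = P/ω = 9.43×10³ / 14.35 = 657.3 N·m.
Under the same torque, τ_max = 16T/(πd³) is largest where d is smallest — segment BC (d = 64.9 mm).
τ_max = 16·657.3/(π·(0.0649)³) = 1.225×10^7 Pa.

12.2 MPa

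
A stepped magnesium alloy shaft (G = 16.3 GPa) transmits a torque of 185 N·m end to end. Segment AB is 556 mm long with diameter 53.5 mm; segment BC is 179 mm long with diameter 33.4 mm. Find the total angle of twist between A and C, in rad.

0.0245 rad

J_AB = π(0.0535)⁴/32 = 8.04×10^-7 m⁴; J_BC = π(0.0334)⁴/32 = 1.22×10^-7 m⁴.
θ = (T/G)·Σ L_i/J_i = (185.0/16.3×10⁹)·(0.556/8.04×10^-7 + 0.179/1.22×10^-7) = 0.02447 rad.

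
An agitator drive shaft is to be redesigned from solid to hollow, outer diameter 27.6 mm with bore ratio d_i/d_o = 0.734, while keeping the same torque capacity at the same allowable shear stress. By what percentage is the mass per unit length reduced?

Equal τ_max and T ⇒ the solid shaft needs d_s³ = d_o³(1−k⁴), so d_s = 27.6·(1−0.734⁴)^(1/3) = 24.62 mm.
Area ratio A_h/A_s = d_o²(1−k²)/d_s² = (1−k²)/(1−k⁴)^(2/3) = 0.5797.
Mass saving = 1 − 0.5797 = 42.0 %.

42.0 %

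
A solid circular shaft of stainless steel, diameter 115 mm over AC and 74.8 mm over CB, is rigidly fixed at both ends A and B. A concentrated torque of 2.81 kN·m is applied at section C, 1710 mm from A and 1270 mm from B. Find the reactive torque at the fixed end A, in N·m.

2260 N·m

Compatibility: T_A·a/J_AC = T_B·b/J_CB with T_A + T_B = T₀.
J_AC = 1.72×10^-5 m⁴, J_CB = 3.07×10^-6 m⁴, so T_A = T₀·(J_AC/a)/((J_AC/a)+(J_CB/b)) = 2264 N·m, T_B = 545.7 N·m.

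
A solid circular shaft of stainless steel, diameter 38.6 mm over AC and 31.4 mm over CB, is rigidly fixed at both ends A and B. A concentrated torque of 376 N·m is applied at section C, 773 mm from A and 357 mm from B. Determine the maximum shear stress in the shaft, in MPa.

Compatibility: T_A·a/J_AC = T_B·b/J_CB with T_A + T_B = T₀.
J_AC = 2.18×10^-7 m⁴, J_CB = 9.54×10^-8 m⁴, so T_A = T₀·(J_AC/a)/((J_AC/a)+(J_CB/b)) = 193.0 N·m, T_B = 183.0 N·m.
τ in each portion: τ_AC = 1.71×10^7 Pa, τ_CB = 3.01×10^7 Pa; maximum is in CB.
τ_max = T_CB·r/J = 183.0·0.0157/9.54×10^-8 = 3.010×10^7 Pa.

30.1 MPa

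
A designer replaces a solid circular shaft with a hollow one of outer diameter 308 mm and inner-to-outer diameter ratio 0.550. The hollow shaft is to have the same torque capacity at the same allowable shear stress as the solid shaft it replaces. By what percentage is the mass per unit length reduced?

Equal τ_max and T ⇒ the solid shaft needs d_s³ = d_o³(1−k⁴), so d_s = 308·(1−0.550⁴)^(1/3) = 298.3 mm.
Area ratio A_h/A_s = d_o²(1−k²)/d_s² = (1−k²)/(1−k⁴)^(2/3) = 0.7436.
Mass saving = 1 − 0.7436 = 25.6 %.

25.6 %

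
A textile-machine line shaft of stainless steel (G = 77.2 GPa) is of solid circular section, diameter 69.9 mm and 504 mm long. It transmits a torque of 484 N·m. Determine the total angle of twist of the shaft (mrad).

J = πd⁴/32 = π(0.0699)⁴/32 = 2.344×10^-6 m⁴.
θ = T·L/(G·J) = 484.0 × 0.504 / (77.2×10⁹ × 2.344×10^-6) = 1.348×10^-3 rad.

1.35 mrad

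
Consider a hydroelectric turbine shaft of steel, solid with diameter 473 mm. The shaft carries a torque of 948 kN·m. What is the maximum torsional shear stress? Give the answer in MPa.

45.6 MPa

J = πd⁴/32 = π(0.473)⁴/32 = 4.914×10^-3 m⁴.
τ_max = T·r/J = 948000 × 0.236 / 4.914×10^-3 = 4.562×10^7 Pa.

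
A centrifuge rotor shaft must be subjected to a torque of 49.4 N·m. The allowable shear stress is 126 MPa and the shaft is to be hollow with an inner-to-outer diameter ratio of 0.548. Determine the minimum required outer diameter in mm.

For a hollow shaft with d_i/d_o = 0.548: τ_max = 16T/(π d_o³ (1−k⁴)), so d_o = [16T/(π τ_allow (1−k⁴))]^(1/3) = [16·49.40/(π·1.26×10^8·0.9098)]^(1/3) = 0.01300 m.

13.0 mm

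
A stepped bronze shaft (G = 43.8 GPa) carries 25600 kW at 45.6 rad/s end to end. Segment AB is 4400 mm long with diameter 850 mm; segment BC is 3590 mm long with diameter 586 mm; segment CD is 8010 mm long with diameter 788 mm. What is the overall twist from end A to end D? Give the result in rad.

0.00779 rad

ω = 45.6 rad/s, so T = P/ω = 25600×10³ / 45.60 = 561400 N·m.
J_AB = π(0.850)⁴/32 = 0.0512 m⁴; J_BC = π(0.586)⁴/32 = 0.0116 m⁴; J_CD = π(0.788)⁴/32 = 0.0379 m⁴.
θ = (T/G)·Σ L_i/J_i = (561400/43.8×10⁹)·(4.40/0.0512 + 3.59/0.0116 + 8.01/0.0379) = 7.787×10^-3 rad.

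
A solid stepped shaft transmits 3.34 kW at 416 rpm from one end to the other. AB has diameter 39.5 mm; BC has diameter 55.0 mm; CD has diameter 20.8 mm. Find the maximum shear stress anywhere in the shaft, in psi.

ω = 2π·416/60 = 43.56 rad/s, so T = P/ω = 3.34×10³ / 43.56 = 76.67 N·m.
Under the same torque, τ_max = 16T/(πd³) is largest where d is smallest — segment CD (d = 20.8 mm).
τ_max = 16·76.67/(π·(0.0208)³) = 4.339×10^7 Pa.

6290 psi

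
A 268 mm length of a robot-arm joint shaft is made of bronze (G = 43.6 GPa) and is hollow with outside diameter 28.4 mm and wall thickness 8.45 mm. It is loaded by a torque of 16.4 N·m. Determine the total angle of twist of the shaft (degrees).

0.0929°

J = π(d_o⁴ − d_i⁴)/32 = π(0.0284⁴ − 0.0115⁴)/32 = 6.215×10^-8 m⁴.
θ = T·L/(G·J) = 16.40 × 0.268 / (43.6×10⁹ × 6.215×10^-8) = 1.622×10^-3 rad.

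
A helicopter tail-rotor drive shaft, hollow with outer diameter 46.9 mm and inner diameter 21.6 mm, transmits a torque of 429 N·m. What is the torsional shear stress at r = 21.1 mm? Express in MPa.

20.0 MPa

J = π(d_o⁴ − d_i⁴)/32 = π(0.0469⁴ − 0.0216⁴)/32 = 4.536×10^-7 m⁴.
Shear stress varies linearly with radius: τ = T·r/J = 429.0 × 0.0211 / 4.536×10^-7 = 1.995×10^7 Pa.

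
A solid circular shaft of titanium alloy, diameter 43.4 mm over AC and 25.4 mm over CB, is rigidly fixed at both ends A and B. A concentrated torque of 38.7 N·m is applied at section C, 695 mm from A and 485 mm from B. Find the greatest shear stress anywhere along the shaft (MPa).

2.06 MPa

Compatibility: T_A·a/J_AC = T_B·b/J_CB with T_A + T_B = T₀.
J_AC = 3.48×10^-7 m⁴, J_CB = 4.09×10^-8 m⁴, so T_A = T₀·(J_AC/a)/((J_AC/a)+(J_CB/b)) = 33.13 N·m, T_B = 5.570 N·m.
τ in each portion: τ_AC = 2.06×10^6 Pa, τ_CB = 1.73×10^6 Pa; maximum is in AC.
τ_max = T_AC·r/J = 33.13·0.0217/3.48×10^-7 = 2.064×10^6 Pa.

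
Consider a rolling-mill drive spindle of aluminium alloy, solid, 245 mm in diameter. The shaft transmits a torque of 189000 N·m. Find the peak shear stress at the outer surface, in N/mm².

65.5 N/mm²

J = πd⁴/32 = π(0.245)⁴/32 = 3.537×10^-4 m⁴.
τ_max = T·r/J = 189000 × 0.122 / 3.537×10^-4 = 6.545×10^7 Pa.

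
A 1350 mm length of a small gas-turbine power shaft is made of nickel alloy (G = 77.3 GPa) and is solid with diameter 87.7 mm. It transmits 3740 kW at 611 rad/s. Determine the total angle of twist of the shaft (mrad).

ω = 611 rad/s, so T = P/ω = 3740×10³ / 611.0 = 6121 N·m.
J = πd⁴/32 = π(0.0877)⁴/32 = 5.808×10^-6 m⁴.
θ = T·L/(G·J) = 6121 × 1.35 / (77.3×10⁹ × 5.808×10^-6) = 0.01841 rad.

18.4 mrad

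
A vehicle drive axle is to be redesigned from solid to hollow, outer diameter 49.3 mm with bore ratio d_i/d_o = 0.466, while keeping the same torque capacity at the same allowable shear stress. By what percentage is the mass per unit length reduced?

Equal τ_max and T ⇒ the solid shaft needs d_s³ = d_o³(1−k⁴), so d_s = 49.3·(1−0.466⁴)^(1/3) = 48.51 mm.
Area ratio A_h/A_s = d_o²(1−k²)/d_s² = (1−k²)/(1−k⁴)^(2/3) = 0.8085.
Mass saving = 1 − 0.8085 = 19.2 %.

19.2 %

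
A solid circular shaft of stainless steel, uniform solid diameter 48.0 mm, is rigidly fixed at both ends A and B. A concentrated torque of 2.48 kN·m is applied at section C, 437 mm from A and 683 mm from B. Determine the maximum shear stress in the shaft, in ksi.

With uniform GJ and both ends fixed, compatibility θ_AC = θ_CB gives T_A·a = T_B·b, together with T_A + T_B = T₀.
T_A = T₀·b/(a+b) = 2480·683/1120 = 1512 N·m; T_B = 967.6 N·m.
τ in each portion: τ_AC = 6.96×10^7 Pa, τ_CB = 4.46×10^7 Pa; maximum is in AC.
τ_max = T_AC·r/J = 1512·0.0240/5.21×10^-7 = 6.965×10^7 Pa.

10.1 ksi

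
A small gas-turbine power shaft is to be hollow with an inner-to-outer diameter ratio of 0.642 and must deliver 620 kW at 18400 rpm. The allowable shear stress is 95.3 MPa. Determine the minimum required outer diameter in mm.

27.5 mm

ω = 2π·18400/60 = 1927 rad/s, so T = P/ω = 620×10³ / 1927 = 321.8 N·m.
For a hollow shaft with d_i/d_o = 0.642: τ_max = 16T/(π d_o³ (1−k⁴)), so d_o = [16T/(π τ_allow (1−k⁴))]^(1/3) = [16·321.8/(π·9.53×10^7·0.8301)]^(1/3) = 0.02746 m.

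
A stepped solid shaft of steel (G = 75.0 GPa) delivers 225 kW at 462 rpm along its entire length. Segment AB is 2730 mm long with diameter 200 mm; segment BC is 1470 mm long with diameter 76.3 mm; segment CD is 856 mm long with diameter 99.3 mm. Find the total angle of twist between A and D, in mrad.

34.0 mrad

ω = 2π·462/60 = 48.38 rad/s, so T = P/ω = 225×10³ / 48.38 = 4651 N·m.
J_AB = π(0.200)⁴/32 = 1.57×10^-4 m⁴; J_BC = π(0.0763)⁴/32 = 3.33×10^-6 m⁴; J_CD = π(0.0993)⁴/32 = 9.55×10^-6 m⁴.
θ = (T/G)·Σ L_i/J_i = (4651/75.0×10⁹)·(2.73/1.57×10^-4 + 1.47/3.33×10^-6 + 0.856/9.55×10^-6) = 0.03403 rad.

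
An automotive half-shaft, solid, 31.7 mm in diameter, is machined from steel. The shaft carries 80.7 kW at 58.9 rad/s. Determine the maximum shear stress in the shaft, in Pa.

2.19e8 Pa

ω = 58.9 rad/s, so T = P/ω = 80.7×10³ / 58.90 = 1370 N·m.
J = πd⁴/32 = π(0.0317)⁴/32 = 9.914×10^-8 m⁴.
τ_max = T·r/J = 1370 × 0.0158 / 9.914×10^-8 = 2.191×10^8 Pa.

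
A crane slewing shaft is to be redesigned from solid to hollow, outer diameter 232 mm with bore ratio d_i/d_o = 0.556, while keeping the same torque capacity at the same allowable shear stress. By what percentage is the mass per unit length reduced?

Equal τ_max and T ⇒ the solid shaft needs d_s³ = d_o³(1−k⁴), so d_s = 232·(1−0.556⁴)^(1/3) = 224.4 mm.
Area ratio A_h/A_s = d_o²(1−k²)/d_s² = (1−k²)/(1−k⁴)^(2/3) = 0.7387.
Mass saving = 1 − 0.7387 = 26.1 %.

26.1 %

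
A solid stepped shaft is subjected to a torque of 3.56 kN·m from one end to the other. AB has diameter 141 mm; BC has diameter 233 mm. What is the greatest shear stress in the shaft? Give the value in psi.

Under the same torque, τ_max = 16T/(πd³) is largest where d is smallest — segment AB (d = 141 mm).
τ_max = 16·3560/(π·(0.141)³) = 6.468×10^6 Pa.

938 psi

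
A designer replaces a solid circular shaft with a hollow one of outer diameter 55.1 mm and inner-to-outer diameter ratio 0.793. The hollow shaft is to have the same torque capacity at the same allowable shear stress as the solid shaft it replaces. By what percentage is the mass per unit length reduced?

Equal τ_max and T ⇒ the solid shaft needs d_s³ = d_o³(1−k⁴), so d_s = 55.1·(1−0.793⁴)^(1/3) = 46.59 mm.
Area ratio A_h/A_s = d_o²(1−k²)/d_s² = (1−k²)/(1−k⁴)^(2/3) = 0.5191.
Mass saving = 1 − 0.5191 = 48.1 %.

48.1 %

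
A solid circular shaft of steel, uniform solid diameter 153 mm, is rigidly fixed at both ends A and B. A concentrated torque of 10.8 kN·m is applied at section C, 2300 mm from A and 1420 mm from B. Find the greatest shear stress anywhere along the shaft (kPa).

With uniform GJ and both ends fixed, compatibility θ_AC = θ_CB gives T_A·a = T_B·b, together with T_A + T_B = T₀.
T_A = T₀·b/(a+b) = 10800·1420/3720 = 4123 N·m; T_B = 6677 N·m.
τ in each portion: τ_AC = 5.86×10^6 Pa, τ_CB = 9.50×10^6 Pa; maximum is in CB.
τ_max = T_CB·r/J = 6677·0.0765/5.38×10^-5 = 9.495×10^6 Pa.

9500 kPa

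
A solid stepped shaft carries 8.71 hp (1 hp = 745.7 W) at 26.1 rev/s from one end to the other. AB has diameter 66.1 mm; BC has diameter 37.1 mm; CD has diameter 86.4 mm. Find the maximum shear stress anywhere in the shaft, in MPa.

ω = 2π·26.1 = 164.0 rad/s, so T = P/ω = 8.71×745.7 / 164.0 = 39.61 N·m.
Under the same torque, τ_max = 16T/(πd³) is largest where d is smallest — segment BC (d = 37.1 mm).
τ_max = 16·39.61/(π·(0.0371)³) = 3.950×10^6 Pa.

3.95 MPa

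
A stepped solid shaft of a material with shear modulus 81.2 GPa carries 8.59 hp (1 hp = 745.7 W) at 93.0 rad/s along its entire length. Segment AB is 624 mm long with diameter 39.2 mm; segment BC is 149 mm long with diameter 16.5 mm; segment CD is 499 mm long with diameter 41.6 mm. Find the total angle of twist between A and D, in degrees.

1.21°

ω = 93.0 rad/s, so T = P/ω = 8.59×745.7 / 93.00 = 68.88 N·m.
J_AB = π(0.0392)⁴/32 = 2.32×10^-7 m⁴; J_BC = π(0.0165)⁴/32 = 7.28×10^-9 m⁴; J_CD = π(0.0416)⁴/32 = 2.94×10^-7 m⁴.
θ = (T/G)·Σ L_i/J_i = (68.88/81.2×10⁹)·(0.624/2.32×10^-7 + 0.149/7.28×10^-9 + 0.499/2.94×10^-7) = 0.02109 rad.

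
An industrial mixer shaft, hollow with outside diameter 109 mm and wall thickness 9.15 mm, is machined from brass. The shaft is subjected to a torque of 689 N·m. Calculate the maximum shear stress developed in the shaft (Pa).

5.21e6 Pa

J = π(d_o⁴ − d_i⁴)/32 = π(0.109⁴ − 0.0907⁴)/32 = 7.214×10^-6 m⁴.
τ_max = T·r/J = 689.0 × 0.0545 / 7.214×10^-6 = 5.205×10^6 Pa.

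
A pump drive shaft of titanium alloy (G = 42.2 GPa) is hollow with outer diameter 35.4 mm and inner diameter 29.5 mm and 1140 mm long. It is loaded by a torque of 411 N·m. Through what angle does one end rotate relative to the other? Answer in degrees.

J = π(d_o⁴ − d_i⁴)/32 = π(0.0354⁴ − 0.0295⁴)/32 = 7.982×10^-8 m⁴.
θ = T·L/(G·J) = 411.0 × 1.14 / (42.2×10⁹ × 7.982×10^-8) = 0.1391 rad.

7.97°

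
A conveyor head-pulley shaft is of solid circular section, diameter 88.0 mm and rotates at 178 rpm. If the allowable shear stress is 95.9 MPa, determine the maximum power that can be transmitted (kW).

J = πd⁴/32 = π(0.0880)⁴/32 = 5.887×10^-6 m⁴.
T_max = τ_allow·J/r = 9.59×10^7 × 5.887×10^-6 / 0.0440 = 12830 N·m.
ω = 2π·178/60 = 18.64 rad/s, so P_max = T_max·ω = 2.392×10^5 W.

239 kW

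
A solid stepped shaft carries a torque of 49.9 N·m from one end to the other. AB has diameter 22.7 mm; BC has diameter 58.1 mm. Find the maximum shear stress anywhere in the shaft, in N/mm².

Under the same torque, τ_max = 16T/(πd³) is largest where d is smallest — segment AB (d = 22.7 mm).
τ_max = 16·49.90/(π·(0.0227)³) = 2.173×10^7 Pa.

21.7 N/mm²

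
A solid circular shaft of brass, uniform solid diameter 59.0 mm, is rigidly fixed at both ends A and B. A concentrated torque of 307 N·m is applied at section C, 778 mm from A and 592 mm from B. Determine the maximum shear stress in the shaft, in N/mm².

4.32 N/mm²

With uniform GJ and both ends fixed, compatibility θ_AC = θ_CB gives T_A·a = T_B·b, together with T_A + T_B = T₀.
T_A = T₀·b/(a+b) = 307.0·592/1370 = 132.7 N·m; T_B = 174.3 N·m.
τ in each portion: τ_AC = 3.29×10^6 Pa, τ_CB = 4.32×10^6 Pa; maximum is in CB.
τ_max = T_CB·r/J = 174.3·0.0295/1.19×10^-6 = 4.323×10^6 Pa.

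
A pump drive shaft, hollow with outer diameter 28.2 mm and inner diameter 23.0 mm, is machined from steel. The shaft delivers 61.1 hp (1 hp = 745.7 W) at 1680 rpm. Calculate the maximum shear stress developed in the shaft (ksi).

15.3 ksi

ω = 2π·1680/60 = 175.9 rad/s, so T = P/ω = 61.1×745.7 / 175.9 = 259.0 N·m.
J = π(d_o⁴ − d_i⁴)/32 = π(0.0282⁴ − 0.0230⁴)/32 = 3.461×10^-8 m⁴.
τ_max = T·r/J = 259.0 × 0.0141 / 3.461×10^-8 = 1.055×10^8 Pa.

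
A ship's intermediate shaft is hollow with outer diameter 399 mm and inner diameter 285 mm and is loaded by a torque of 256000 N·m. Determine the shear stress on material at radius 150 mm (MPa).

20.9 MPa

J = π(d_o⁴ − d_i⁴)/32 = π(0.399⁴ − 0.285⁴)/32 = 1.841×10^-3 m⁴.
Shear stress varies linearly with radius: τ = T·r/J = 256000 × 0.150 / 1.841×10^-3 = 2.086×10^7 Pa.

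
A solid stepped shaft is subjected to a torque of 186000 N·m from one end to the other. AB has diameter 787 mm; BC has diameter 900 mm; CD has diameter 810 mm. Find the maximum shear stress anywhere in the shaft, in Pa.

1.94e6 Pa

Under the same torque, τ_max = 16T/(πd³) is largest where d is smallest — segment AB (d = 787 mm).
τ_max = 16·186000/(π·(0.787)³) = 1.943×10^6 Pa.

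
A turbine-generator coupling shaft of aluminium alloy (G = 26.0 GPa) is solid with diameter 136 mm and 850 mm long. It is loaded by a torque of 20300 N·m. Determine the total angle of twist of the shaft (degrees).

J = πd⁴/32 = π(0.136)⁴/32 = 3.359×10^-5 m⁴.
θ = T·L/(G·J) = 20300 × 0.850 / (26.0×10⁹ × 3.359×10^-5) = 0.01976 rad.

1.13°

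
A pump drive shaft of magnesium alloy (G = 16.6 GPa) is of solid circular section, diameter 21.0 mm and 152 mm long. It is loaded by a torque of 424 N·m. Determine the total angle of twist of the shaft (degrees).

11.7°

J = πd⁴/32 = π(0.0210)⁴/32 = 1.909×10^-8 m⁴.
θ = T·L/(G·J) = 424.0 × 0.152 / (16.6×10⁹ × 1.909×10^-8) = 0.2033 rad.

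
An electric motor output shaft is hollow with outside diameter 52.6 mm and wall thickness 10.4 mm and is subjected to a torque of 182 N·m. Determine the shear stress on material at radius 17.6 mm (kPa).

J = π(d_o⁴ − d_i⁴)/32 = π(0.0526⁴ − 0.0318⁴)/32 = 6.511×10^-7 m⁴.
Shear stress varies linearly with radius: τ = T·r/J = 182.0 × 0.0176 / 6.511×10^-7 = 4.919×10^6 Pa.

4920 kPa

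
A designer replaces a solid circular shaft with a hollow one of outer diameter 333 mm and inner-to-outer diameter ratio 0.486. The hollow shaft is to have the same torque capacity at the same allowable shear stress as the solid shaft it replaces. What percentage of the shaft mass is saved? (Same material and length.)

20.6 %

Equal τ_max and T ⇒ the solid shaft needs d_s³ = d_o³(1−k⁴), so d_s = 333·(1−0.486⁴)^(1/3) = 326.7 mm.
Area ratio A_h/A_s = d_o²(1−k²)/d_s² = (1−k²)/(1−k⁴)^(2/3) = 0.7936.
Mass saving = 1 − 0.7936 = 20.6 %.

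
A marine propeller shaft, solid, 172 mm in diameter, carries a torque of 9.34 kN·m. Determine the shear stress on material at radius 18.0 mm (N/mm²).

1.96 N/mm²

J = πd⁴/32 = π(0.172)⁴/32 = 8.592×10^-5 m⁴.
Shear stress varies linearly with radius: τ = T·r/J = 9340 × 0.0180 / 8.592×10^-5 = 1.957×10^6 Pa.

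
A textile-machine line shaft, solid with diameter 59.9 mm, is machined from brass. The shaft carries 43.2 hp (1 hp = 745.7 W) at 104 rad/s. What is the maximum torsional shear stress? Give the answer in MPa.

ω = 104 rad/s, so T = P/ω = 43.2×745.7 / 104.0 = 309.8 N·m.
J = πd⁴/32 = π(0.0599)⁴/32 = 1.264×10^-6 m⁴.
τ_max = T·r/J = 309.8 × 0.0300 / 1.264×10^-6 = 7.340×10^6 Pa.

7.34 MPa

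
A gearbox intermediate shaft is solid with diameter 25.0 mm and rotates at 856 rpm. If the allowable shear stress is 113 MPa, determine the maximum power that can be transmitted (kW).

J = πd⁴/32 = π(0.0250)⁴/32 = 3.835×10^-8 m⁴.
T_max = τ_allow·J/r = 1.13×10^8 × 3.835×10^-8 / 0.0125 = 346.7 N·m.
ω = 2π·856/60 = 89.64 rad/s, so P_max = T_max·ω = 3.108×10^4 W.

31.1 kW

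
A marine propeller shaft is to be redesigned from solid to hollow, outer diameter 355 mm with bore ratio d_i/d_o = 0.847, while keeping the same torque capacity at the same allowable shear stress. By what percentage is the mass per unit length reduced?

54.2 %

Equal τ_max and T ⇒ the solid shaft needs d_s³ = d_o³(1−k⁴), so d_s = 355·(1−0.847⁴)^(1/3) = 279.0 mm.
Area ratio A_h/A_s = d_o²(1−k²)/d_s² = (1−k²)/(1−k⁴)^(2/3) = 0.4576.
Mass saving = 1 − 0.4576 = 54.2 %.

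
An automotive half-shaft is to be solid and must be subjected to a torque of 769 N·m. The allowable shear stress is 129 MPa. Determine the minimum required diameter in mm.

For a solid shaft τ_max = 16T/(πd³), so d = (16T/(π τ_allow))^(1/3) = (16·769.0/(π·1.29×10^8))^(1/3) = 0.03120 m.

31.2 mm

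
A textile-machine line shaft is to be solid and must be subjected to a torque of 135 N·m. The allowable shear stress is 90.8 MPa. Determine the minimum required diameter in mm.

For a solid shaft τ_max = 16T/(πd³), so d = (16T/(π τ_allow))^(1/3) = (16·135.0/(π·9.08×10^7))^(1/3) = 0.01964 m.

19.6 mm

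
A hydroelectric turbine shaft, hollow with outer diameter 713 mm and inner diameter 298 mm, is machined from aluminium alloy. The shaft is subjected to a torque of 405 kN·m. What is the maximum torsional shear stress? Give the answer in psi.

851 psi

J = π(d_o⁴ − d_i⁴)/32 = π(0.713⁴ − 0.298⁴)/32 = 0.02460 m⁴.
τ_max = T·r/J = 405000 × 0.356 / 0.02460 = 5.870×10^6 Pa.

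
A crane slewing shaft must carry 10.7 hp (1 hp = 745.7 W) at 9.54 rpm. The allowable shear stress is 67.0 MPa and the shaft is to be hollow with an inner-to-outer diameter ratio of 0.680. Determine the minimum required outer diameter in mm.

91.7 mm

ω = 2π·9.54/60 = 0.9990 rad/s, so T = P/ω = 10.7×745.7 / 0.9990 = 7987 N·m.
For a hollow shaft with d_i/d_o = 0.680: τ_max = 16T/(π d_o³ (1−k⁴)), so d_o = [16T/(π τ_allow (1−k⁴))]^(1/3) = [16·7987/(π·6.70×10^7·0.7862)]^(1/3) = 0.09174 m.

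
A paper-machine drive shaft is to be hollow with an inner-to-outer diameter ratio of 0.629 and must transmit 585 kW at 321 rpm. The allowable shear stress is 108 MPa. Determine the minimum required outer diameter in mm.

ω = 2π·321/60 = 33.62 rad/s, so T = P/ω = 585×10³ / 33.62 = 17400 N·m.
For a hollow shaft with d_i/d_o = 0.629: τ_max = 16T/(π d_o³ (1−k⁴)), so d_o = [16T/(π τ_allow (1−k⁴))]^(1/3) = [16·17400/(π·1.08×10^8·0.8435)]^(1/3) = 0.09909 m.

99.1 mm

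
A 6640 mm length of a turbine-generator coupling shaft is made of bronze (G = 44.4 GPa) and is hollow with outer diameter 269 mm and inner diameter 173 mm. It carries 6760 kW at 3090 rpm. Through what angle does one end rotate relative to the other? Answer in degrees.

0.420°

ω = 2π·3090/60 = 323.6 rad/s, so T = P/ω = 6760×10³ / 323.6 = 20890 N·m.
J = π(d_o⁴ − d_i⁴)/32 = π(0.269⁴ − 0.173⁴)/32 = 4.261×10^-4 m⁴.
θ = T·L/(G·J) = 20890 × 6.64 / (44.4×10⁹ × 4.261×10^-4) = 7.332×10^-3 rad.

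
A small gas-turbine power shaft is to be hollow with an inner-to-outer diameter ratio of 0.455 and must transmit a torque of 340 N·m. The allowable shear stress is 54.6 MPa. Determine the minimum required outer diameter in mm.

32.1 mm

For a hollow shaft with d_i/d_o = 0.455: τ_max = 16T/(π d_o³ (1−k⁴)), so d_o = [16T/(π τ_allow (1−k⁴))]^(1/3) = [16·340.0/(π·5.46×10^7·0.9571)]^(1/3) = 0.03212 m.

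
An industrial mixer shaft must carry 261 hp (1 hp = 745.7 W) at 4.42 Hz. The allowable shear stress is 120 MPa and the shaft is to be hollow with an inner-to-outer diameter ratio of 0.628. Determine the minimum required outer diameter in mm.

70.6 mm

ω = 2π·4.42 = 27.77 rad/s, so T = P/ω = 261×745.7 / 27.77 = 7008 N·m.
For a hollow shaft with d_i/d_o = 0.628: τ_max = 16T/(π d_o³ (1−k⁴)), so d_o = [16T/(π τ_allow (1−k⁴))]^(1/3) = [16·7008/(π·1.20×10^8·0.8445)]^(1/3) = 0.07062 m.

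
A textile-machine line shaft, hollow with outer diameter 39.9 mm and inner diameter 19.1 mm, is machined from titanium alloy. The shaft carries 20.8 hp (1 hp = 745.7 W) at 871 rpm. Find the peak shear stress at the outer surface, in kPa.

ω = 2π·871/60 = 91.21 rad/s, so T = P/ω = 20.8×745.7 / 91.21 = 170.1 N·m.
J = π(d_o⁴ − d_i⁴)/32 = π(0.0399⁴ − 0.0191⁴)/32 = 2.358×10^-7 m⁴.
τ_max = T·r/J = 170.1 × 0.0199 / 2.358×10^-7 = 1.439×10^7 Pa.

14400 kPa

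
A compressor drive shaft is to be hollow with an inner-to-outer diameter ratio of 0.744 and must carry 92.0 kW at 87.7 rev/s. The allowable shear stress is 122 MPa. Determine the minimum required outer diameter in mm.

21.6 mm

ω = 2π·87.7 = 551.0 rad/s, so T = P/ω = 92.0×10³ / 551.0 = 167.0 N·m.
For a hollow shaft with d_i/d_o = 0.744: τ_max = 16T/(π d_o³ (1−k⁴)), so d_o = [16T/(π τ_allow (1−k⁴))]^(1/3) = [16·167.0/(π·1.22×10^8·0.6936)]^(1/3) = 0.02158 m.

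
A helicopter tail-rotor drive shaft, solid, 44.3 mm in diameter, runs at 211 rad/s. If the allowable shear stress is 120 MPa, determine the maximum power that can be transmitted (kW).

432 kW

J = πd⁴/32 = π(0.0443)⁴/32 = 3.781×10^-7 m⁴.
T_max = τ_allow·J/r = 1.20×10^8 × 3.781×10^-7 / 0.0221 = 2048 N·m.
ω = 211 rad/s, so P_max = T_max·ω = 4.322×10^5 W.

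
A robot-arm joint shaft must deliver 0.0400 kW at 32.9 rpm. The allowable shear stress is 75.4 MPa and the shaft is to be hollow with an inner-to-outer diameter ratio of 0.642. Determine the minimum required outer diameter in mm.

9.81 mm

ω = 2π·32.9/60 = 3.445 rad/s, so T = P/ω = 0.0400×10³ / 3.445 = 11.61 N·m.
For a hollow shaft with d_i/d_o = 0.642: τ_max = 16T/(π d_o³ (1−k⁴)), so d_o = [16T/(π τ_allow (1−k⁴))]^(1/3) = [16·11.61/(π·7.54×10^7·0.8301)]^(1/3) = 0.009812 m.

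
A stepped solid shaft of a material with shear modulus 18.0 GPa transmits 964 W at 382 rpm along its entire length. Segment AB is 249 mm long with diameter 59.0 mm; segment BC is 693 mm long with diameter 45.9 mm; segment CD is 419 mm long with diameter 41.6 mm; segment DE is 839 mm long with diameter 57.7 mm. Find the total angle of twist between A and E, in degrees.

ω = 2π·382/60 = 40.00 rad/s, so T = P/ω = 964 / 40.00 = 24.10 N·m.
J_AB = π(0.0590)⁴/32 = 1.19×10^-6 m⁴; J_BC = π(0.0459)⁴/32 = 4.36×10^-7 m⁴; J_CD = π(0.0416)⁴/32 = 2.94×10^-7 m⁴; J_DE = π(0.0577)⁴/32 = 1.09×10^-6 m⁴.
θ = (T/G)·Σ L_i/J_i = (24.10/18.0×10⁹)·(0.249/1.19×10^-6 + 0.693/4.36×10^-7 + 0.419/2.94×10^-7 + 0.839/1.09×10^-6) = 5.349×10^-3 rad.

0.306°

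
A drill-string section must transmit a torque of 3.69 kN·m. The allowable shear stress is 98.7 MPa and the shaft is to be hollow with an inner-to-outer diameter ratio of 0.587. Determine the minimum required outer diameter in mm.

For a hollow shaft with d_i/d_o = 0.587: τ_max = 16T/(π d_o³ (1−k⁴)), so d_o = [16T/(π τ_allow (1−k⁴))]^(1/3) = [16·3690/(π·9.87×10^7·0.8813)]^(1/3) = 0.06001 m.

60.0 mm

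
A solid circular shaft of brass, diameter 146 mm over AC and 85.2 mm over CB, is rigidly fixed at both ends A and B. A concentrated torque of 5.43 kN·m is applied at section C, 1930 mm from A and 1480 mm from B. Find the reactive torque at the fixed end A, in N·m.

4720 N·m

Compatibility: T_A·a/J_AC = T_B·b/J_CB with T_A + T_B = T₀.
J_AC = 4.46×10^-5 m⁴, J_CB = 5.17×10^-6 m⁴, so T_A = T₀·(J_AC/a)/((J_AC/a)+(J_CB/b)) = 4717 N·m, T_B = 713.3 N·m.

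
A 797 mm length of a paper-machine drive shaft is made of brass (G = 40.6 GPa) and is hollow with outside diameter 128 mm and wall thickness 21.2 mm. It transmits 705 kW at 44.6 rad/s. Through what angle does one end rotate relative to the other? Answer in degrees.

ω = 44.6 rad/s, so T = P/ω = 705×10³ / 44.60 = 15810 N·m.
J = π(d_o⁴ − d_i⁴)/32 = π(0.128⁴ − 0.0856⁴)/32 = 2.108×10^-5 m⁴.
θ = T·L/(G·J) = 15810 × 0.797 / (40.6×10⁹ × 2.108×10^-5) = 0.01472 rad.

0.843°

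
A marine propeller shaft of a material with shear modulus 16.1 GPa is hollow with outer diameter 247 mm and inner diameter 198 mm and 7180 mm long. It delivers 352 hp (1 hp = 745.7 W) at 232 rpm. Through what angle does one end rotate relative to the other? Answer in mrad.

22.5 mrad

ω = 2π·232/60 = 24.29 rad/s, so T = P/ω = 352×745.7 / 24.29 = 10800 N·m.
J = π(d_o⁴ − d_i⁴)/32 = π(0.247⁴ − 0.198⁴)/32 = 2.145×10^-4 m⁴.
θ = T·L/(G·J) = 10800 × 7.18 / (16.1×10⁹ × 2.145×10^-4) = 0.02246 rad.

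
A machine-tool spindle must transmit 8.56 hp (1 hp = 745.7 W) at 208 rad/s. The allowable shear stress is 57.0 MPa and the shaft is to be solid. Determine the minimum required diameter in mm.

ω = 208 rad/s, so T = P/ω = 8.56×745.7 / 208.0 = 30.69 N·m.
For a solid shaft τ_max = 16T/(πd³), so d = (16T/(π τ_allow))^(1/3) = (16·30.69/(π·5.70×10^7))^(1/3) = 0.01400 m.

14.0 mm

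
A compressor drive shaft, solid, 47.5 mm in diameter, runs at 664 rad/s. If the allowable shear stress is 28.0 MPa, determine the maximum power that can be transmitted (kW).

J = πd⁴/32 = π(0.0475)⁴/32 = 4.998×10^-7 m⁴.
T_max = τ_allow·J/r = 2.80×10^7 × 4.998×10^-7 / 0.0238 = 589.2 N·m.
ω = 664 rad/s, so P_max = T_max·ω = 3.912×10^5 W.

391 kW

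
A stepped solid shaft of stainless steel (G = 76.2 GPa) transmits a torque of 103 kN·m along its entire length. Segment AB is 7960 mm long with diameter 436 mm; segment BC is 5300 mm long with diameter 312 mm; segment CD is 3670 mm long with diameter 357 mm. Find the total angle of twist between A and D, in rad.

0.0138 rad

J_AB = π(0.436)⁴/32 = 3.55×10^-3 m⁴; J_BC = π(0.312)⁴/32 = 9.30×10^-4 m⁴; J_CD = π(0.357)⁴/32 = 1.59×10^-3 m⁴.
θ = (T/G)·Σ L_i/J_i = (103000/76.2×10⁹)·(7.96/3.55×10^-3 + 5.30/9.30×10^-4 + 3.67/1.59×10^-3) = 0.01384 rad.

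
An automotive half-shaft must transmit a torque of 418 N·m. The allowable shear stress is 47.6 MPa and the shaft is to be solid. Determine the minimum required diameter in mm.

35.5 mm

For a solid shaft τ_max = 16T/(πd³), so d = (16T/(π τ_allow))^(1/3) = (16·418.0/(π·4.76×10^7))^(1/3) = 0.03550 m.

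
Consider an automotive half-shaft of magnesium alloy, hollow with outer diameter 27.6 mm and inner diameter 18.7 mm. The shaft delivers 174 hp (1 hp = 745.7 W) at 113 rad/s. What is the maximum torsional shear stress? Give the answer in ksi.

51.1 ksi

ω = 113 rad/s, so T = P/ω = 174×745.7 / 113.0 = 1148 N·m.
J = π(d_o⁴ − d_i⁴)/32 = π(0.0276⁴ − 0.0187⁴)/32 = 4.496×10^-8 m⁴.
τ_max = T·r/J = 1148 × 0.0138 / 4.496×10^-8 = 3.524×10^8 Pa.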